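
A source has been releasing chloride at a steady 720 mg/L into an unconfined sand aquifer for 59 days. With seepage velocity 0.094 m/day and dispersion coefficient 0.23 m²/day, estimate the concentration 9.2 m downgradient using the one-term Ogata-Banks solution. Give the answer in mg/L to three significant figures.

174 mg/L

For a continuous step input, C/C₀ ≈ ½·erfc((x−vt)/(2√(Dt))).
vt = 0.094 × 59 = 5.546 m and 2√(Dt) = 2√(0.23 × 59) = 7.367 m.
Argument (x−vt)/(2√(Dt)) = (9.2 − 5.546)/7.367 = 0.4960; ½·erfc(0.4960) = 0.2415.
C = 720 × 0.2415 = 174 mg/L.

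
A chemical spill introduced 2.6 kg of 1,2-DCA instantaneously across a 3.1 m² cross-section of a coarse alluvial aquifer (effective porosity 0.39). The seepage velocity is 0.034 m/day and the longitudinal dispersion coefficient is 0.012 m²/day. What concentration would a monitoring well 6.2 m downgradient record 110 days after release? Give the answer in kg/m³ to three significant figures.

0.168 kg/m³

For an instantaneous plane source, C(x,t) = M/(n_e·A·√(4πDt)) · exp(−(x−vt)²/(4Dt)), with n_e·A the pore (flow) area.
Plume center vt = 0.034 × 110 = 3.74 m, so the well at 6.2 m is 2.46 m downgradient of the peak.
√(4πDt) = 4.073 m, giving peak height M/(n_e·A·√(4πDt)) = 2.6/(0.39 × 3.1 × 4.073) = 0.5280 kg/m³.
(x−vt)²/(4Dt) = (2.46)²/(4 × 0.012 × 110) = 1.146; exp(−1.146) = 0.3179.
C = 0.5280 × 0.3179 = 0.168 kg/m³.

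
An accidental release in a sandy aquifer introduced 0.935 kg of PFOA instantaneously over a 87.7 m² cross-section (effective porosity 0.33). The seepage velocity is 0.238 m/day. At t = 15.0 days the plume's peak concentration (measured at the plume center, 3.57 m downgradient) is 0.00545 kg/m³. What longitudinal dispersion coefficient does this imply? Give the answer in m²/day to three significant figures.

0.186 m²/day

At the plume center C_max = M/(n_e·A·√(4πDt)), so D = M²/(4πt·(n_e·A·C_max)²).
n_e·A·C_max = 0.33 × 87.7 × 0.00545 = 0.1577 kg/m.
D = 0.935²/(4π × 15.0 × 0.1577²) = 0.186 m²/day.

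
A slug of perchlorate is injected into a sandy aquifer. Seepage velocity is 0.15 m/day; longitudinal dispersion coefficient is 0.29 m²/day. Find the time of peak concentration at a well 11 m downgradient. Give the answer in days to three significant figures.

For the 1D instantaneous-source solution, setting ∂C/∂t = 0 at fixed x gives v²t² + 2Dt − x² = 0, so t = (√(D² + v²x²) − D)/v².
√(D² + v²x²) = √(0.29² + 0.15² × 11²) = 1.675; v² = 0.0225.
t = (1.675 − 0.29)/0.0225 = 61.6 days (vs. the pure-advection estimate x/v = 73.3 d).

61.6 days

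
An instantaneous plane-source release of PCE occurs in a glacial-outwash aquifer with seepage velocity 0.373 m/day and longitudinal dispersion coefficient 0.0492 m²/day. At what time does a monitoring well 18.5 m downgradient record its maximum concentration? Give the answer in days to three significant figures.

For the 1D instantaneous-source solution, setting ∂C/∂t = 0 at fixed x gives v²t² + 2Dt − x² = 0, so t = (√(D² + v²x²) − D)/v².
√(D² + v²x²) = √(0.0492² + 0.373² × 18.5²) = 6.901; v² = 0.139129.
t = (6.901 − 0.0492)/0.139129 = 49.2 days (vs. the pure-advection estimate x/v = 49.6 d).

49.2 days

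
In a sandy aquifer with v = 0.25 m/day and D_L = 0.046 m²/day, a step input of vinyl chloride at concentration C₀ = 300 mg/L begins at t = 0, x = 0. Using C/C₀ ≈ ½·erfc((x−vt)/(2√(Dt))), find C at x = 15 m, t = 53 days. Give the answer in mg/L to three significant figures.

For a continuous step input, C/C₀ ≈ ½·erfc((x−vt)/(2√(Dt))).
vt = 0.25 × 53 = 13.25 m and 2√(Dt) = 2√(0.046 × 53) = 3.123 m.
Argument (x−vt)/(2√(Dt)) = (15 − 13.25)/3.123 = 0.5604; ½·erfc(0.5604) = 0.2140.
C = 300 × 0.2140 = 64.2 mg/L.

64.2 mg/L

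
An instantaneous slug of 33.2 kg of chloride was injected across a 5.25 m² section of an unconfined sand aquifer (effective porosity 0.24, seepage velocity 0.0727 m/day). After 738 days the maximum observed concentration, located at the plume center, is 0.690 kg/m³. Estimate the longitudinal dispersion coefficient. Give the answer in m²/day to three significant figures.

0.157 m²/day

At the plume center C_max = M/(n_e·A·√(4πDt)), so D = M²/(4πt·(n_e·A·C_max)²).
n_e·A·C_max = 0.24 × 5.25 × 0.690 = 0.8694 kg/m.
D = 33.2²/(4π × 738 × 0.8694²) = 0.157 m²/day.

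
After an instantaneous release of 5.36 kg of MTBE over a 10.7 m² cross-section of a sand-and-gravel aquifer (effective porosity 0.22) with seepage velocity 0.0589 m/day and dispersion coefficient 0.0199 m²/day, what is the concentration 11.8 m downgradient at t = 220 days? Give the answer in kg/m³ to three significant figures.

0.284 kg/m³

For an instantaneous plane source, C(x,t) = M/(n_e·A·√(4πDt)) · exp(−(x−vt)²/(4Dt)), with n_e·A the pore (flow) area.
Plume center vt = 0.0589 × 220 = 12.958 m, so the well at 11.8 m is 1.158 m upgradient of the peak.
√(4πDt) = 7.417 m, giving peak height M/(n_e·A·√(4πDt)) = 5.36/(0.22 × 10.7 × 7.417) = 0.3070 kg/m³.
(x−vt)²/(4Dt) = (-1.158)²/(4 × 0.0199 × 220) = 0.07657; exp(−0.07657) = 0.9263.
C = 0.3070 × 0.9263 = 0.284 kg/m³.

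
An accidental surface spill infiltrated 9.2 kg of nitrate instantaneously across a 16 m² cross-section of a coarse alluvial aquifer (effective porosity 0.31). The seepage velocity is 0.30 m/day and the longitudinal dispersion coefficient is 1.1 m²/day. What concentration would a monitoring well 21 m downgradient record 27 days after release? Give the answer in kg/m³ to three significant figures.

For an instantaneous plane source, C(x,t) = M/(n_e·A·√(4πDt)) · exp(−(x−vt)²/(4Dt)), with n_e·A the pore (flow) area.
Plume center vt = 0.30 × 27 = 8.1 m, so the well at 21 m is 12.9 m downgradient of the peak.
√(4πDt) = 19.32 m, giving peak height M/(n_e·A·√(4πDt)) = 9.2/(0.31 × 16 × 19.32) = 0.09601 kg/m³.
(x−vt)²/(4Dt) = (12.9)²/(4 × 1.1 × 27) = 1.401; exp(−1.401) = 0.2464.
C = 0.09601 × 0.2464 = 0.0237 kg/m³.

0.0237 kg/m³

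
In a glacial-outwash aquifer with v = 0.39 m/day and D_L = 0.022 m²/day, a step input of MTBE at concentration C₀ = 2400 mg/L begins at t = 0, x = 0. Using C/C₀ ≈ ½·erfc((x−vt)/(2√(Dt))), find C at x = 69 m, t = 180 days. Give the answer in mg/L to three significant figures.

1600 mg/L

For a continuous step input, C/C₀ ≈ ½·erfc((x−vt)/(2√(Dt))).
vt = 0.39 × 180 = 70.2 m and 2√(Dt) = 2√(0.022 × 180) = 3.980 m.
Argument (x−vt)/(2√(Dt)) = (69 − 70.2)/3.980 = -0.3015; ½·erfc(-0.3015) = 0.6651.
C = 2400 × 0.6651 = 1600 mg/L.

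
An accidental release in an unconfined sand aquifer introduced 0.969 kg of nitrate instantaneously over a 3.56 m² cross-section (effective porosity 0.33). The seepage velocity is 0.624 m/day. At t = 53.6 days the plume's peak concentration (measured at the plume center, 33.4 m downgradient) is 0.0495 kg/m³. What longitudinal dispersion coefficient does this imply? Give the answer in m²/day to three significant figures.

At the plume center C_max = M/(n_e·A·√(4πDt)), so D = M²/(4πt·(n_e·A·C_max)²).
n_e·A·C_max = 0.33 × 3.56 × 0.0495 = 0.05815 kg/m.
D = 0.969²/(4π × 53.6 × 0.05815²) = 0.412 m²/day.

0.412 m²/day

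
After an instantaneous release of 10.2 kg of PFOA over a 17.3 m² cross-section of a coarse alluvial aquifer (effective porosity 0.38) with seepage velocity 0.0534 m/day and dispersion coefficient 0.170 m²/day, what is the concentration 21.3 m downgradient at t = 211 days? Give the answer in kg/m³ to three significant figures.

0.0362 kg/m³

For an instantaneous plane source, C(x,t) = M/(n_e·A·√(4πDt)) · exp(−(x−vt)²/(4Dt)), with n_e·A the pore (flow) area.
Plume center vt = 0.0534 × 211 = 11.2674 m, so the well at 21.3 m is 10.0326 m downgradient of the peak.
√(4πDt) = 21.23 m, giving peak height M/(n_e·A·√(4πDt)) = 10.2/(0.38 × 17.3 × 21.23) = 0.07308 kg/m³.
(x−vt)²/(4Dt) = (10.0326)²/(4 × 0.170 × 211) = 0.7015; exp(−0.7015) = 0.4958.
C = 0.07308 × 0.4958 = 0.0362 kg/m³.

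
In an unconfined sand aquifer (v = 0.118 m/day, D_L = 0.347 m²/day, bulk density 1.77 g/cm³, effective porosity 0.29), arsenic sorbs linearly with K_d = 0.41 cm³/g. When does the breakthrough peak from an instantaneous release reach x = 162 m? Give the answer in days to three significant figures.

Retardation factor R = 1 + ρ_b·K_d/n = 1 + 1.77 × 0.41/0.29 = 3.502.
Sorption retards both mechanisms: v_R = v/R = 0.03370 m/day, D_R = D/R = 0.09909 m²/day.
Peak time from v_R²t² + 2D_R t − x² = 0: t = (√(D_R² + v_R²x²) − D_R)/v_R².
√(D_R² + v_R²x²) = √(0.09909² + 0.03370² × 162²) = 5.460; v_R² = 0.001136.
t = (5.460 − 0.09909)/0.001136 = 4720 days.

4720 days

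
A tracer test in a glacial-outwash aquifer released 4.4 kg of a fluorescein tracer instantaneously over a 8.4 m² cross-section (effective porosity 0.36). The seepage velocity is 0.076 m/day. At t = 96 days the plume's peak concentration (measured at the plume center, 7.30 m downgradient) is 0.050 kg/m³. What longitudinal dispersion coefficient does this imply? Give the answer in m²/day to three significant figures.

At the plume center C_max = M/(n_e·A·√(4πDt)), so D = M²/(4πt·(n_e·A·C_max)²).
n_e·A·C_max = 0.36 × 8.4 × 0.050 = 0.1512 kg/m.
D = 4.4²/(4π × 96 × 0.1512²) = 0.702 m²/day.

0.702 m²/day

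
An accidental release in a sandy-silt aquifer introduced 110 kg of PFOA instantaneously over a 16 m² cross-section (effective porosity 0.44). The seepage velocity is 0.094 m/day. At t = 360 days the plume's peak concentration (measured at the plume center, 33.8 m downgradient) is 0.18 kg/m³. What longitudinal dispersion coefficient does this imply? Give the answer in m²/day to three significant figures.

1.67 m²/day

At the plume center C_max = M/(n_e·A·√(4πDt)), so D = M²/(4πt·(n_e·A·C_max)²).
n_e·A·C_max = 0.44 × 16 × 0.18 = 1.267 kg/m.
D = 110²/(4π × 360 × 1.267²) = 1.67 m²/day.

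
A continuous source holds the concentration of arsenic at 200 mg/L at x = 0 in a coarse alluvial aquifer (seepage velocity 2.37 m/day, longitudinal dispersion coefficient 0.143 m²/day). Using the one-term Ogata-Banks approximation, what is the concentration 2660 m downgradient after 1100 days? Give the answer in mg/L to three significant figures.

0.281 mg/L

For a continuous step input, C/C₀ ≈ ½·erfc((x−vt)/(2√(Dt))).
vt = 2.37 × 1100 = 2607 m and 2√(Dt) = 2√(0.143 × 1100) = 25.08 m.
Argument (x−vt)/(2√(Dt)) = (2660 − 2607)/25.08 = 2.113; ½·erfc(2.113) = 0.001403.
C = 200 × 0.001403 = 0.281 mg/L.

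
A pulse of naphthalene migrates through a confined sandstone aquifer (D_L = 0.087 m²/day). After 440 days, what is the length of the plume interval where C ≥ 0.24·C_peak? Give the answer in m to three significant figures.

The plume is Gaussian with σ = √(2Dt) = √(2 × 0.087 × 440) = 8.750 m.
C/C_peak = exp(−Δx²/(2σ²)) = 0.24 ⇒ Δx = σ·√(−2 ln 0.24) = 8.750 × 1.689 = 14.78 m.
Width = 2Δx = 29.6 m.

29.6 m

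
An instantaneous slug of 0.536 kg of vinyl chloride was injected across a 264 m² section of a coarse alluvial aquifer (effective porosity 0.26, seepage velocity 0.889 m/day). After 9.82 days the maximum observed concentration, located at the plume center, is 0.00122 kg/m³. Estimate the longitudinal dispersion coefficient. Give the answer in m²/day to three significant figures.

0.332 m²/day

At the plume center C_max = M/(n_e·A·√(4πDt)), so D = M²/(4πt·(n_e·A·C_max)²).
n_e·A·C_max = 0.26 × 264 × 0.00122 = 0.08374 kg/m.
D = 0.536²/(4π × 9.82 × 0.08374²) = 0.332 m²/day.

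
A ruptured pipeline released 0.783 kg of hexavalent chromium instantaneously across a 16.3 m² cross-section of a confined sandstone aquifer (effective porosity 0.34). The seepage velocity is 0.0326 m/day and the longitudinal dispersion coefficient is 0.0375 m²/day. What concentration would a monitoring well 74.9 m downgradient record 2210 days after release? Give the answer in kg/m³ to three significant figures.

0.00427 kg/m³

For an instantaneous plane source, C(x,t) = M/(n_e·A·√(4πDt)) · exp(−(x−vt)²/(4Dt)), with n_e·A the pore (flow) area.
Plume center vt = 0.0326 × 2210 = 72.046 m, so the well at 74.9 m is 2.854 m downgradient of the peak.
√(4πDt) = 32.27 m, giving peak height M/(n_e·A·√(4πDt)) = 0.783/(0.34 × 16.3 × 32.27) = 0.004378 kg/m³.
(x−vt)²/(4Dt) = (2.854)²/(4 × 0.0375 × 2210) = 0.02457; exp(−0.02457) = 0.9757.
C = 0.004378 × 0.9757 = 0.00427 kg/m³.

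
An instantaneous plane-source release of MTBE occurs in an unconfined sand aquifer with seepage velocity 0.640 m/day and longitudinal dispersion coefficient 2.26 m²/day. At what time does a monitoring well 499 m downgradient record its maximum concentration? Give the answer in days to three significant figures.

774 days

For the 1D instantaneous-source solution, setting ∂C/∂t = 0 at fixed x gives v²t² + 2Dt − x² = 0, so t = (√(D² + v²x²) − D)/v².
√(D² + v²x²) = √(2.26² + 0.640² × 499²) = 319.4; v² = 0.4096.
t = (319.4 − 2.26)/0.4096 = 774 days (vs. the pure-advection estimate x/v = 780 d).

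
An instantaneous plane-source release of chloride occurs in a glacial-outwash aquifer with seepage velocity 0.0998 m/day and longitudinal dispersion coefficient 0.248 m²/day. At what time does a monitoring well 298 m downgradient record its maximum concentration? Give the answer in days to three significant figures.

For the 1D instantaneous-source solution, setting ∂C/∂t = 0 at fixed x gives v²t² + 2Dt − x² = 0, so t = (√(D² + v²x²) − D)/v².
√(D² + v²x²) = √(0.248² + 0.0998² × 298²) = 29.74; v² = 0.00996004.
t = (29.74 − 0.248)/0.00996004 = 2960 days (vs. the pure-advection estimate x/v = 2990 d).

2960 days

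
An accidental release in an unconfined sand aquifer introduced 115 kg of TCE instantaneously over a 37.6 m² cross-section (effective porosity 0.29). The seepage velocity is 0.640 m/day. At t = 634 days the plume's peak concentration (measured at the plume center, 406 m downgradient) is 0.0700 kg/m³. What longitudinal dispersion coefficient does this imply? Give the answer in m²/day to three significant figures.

At the plume center C_max = M/(n_e·A·√(4πDt)), so D = M²/(4πt·(n_e·A·C_max)²).
n_e·A·C_max = 0.29 × 37.6 × 0.0700 = 0.7633 kg/m.
D = 115²/(4π × 634 × 0.7633²) = 2.85 m²/day.

2.85 m²/day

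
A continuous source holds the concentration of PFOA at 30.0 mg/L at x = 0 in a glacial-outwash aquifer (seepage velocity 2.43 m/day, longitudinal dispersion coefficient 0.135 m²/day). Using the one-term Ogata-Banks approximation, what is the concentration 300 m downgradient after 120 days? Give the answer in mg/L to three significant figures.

For a continuous step input, C/C₀ ≈ ½·erfc((x−vt)/(2√(Dt))).
vt = 2.43 × 120 = 291.6 m and 2√(Dt) = 2√(0.135 × 120) = 8.050 m.
Argument (x−vt)/(2√(Dt)) = (300 − 291.6)/8.050 = 1.043; ½·erfc(1.043) = 0.07010.
C = 30.0 × 0.07010 = 2.10 mg/L.

2.10 mg/L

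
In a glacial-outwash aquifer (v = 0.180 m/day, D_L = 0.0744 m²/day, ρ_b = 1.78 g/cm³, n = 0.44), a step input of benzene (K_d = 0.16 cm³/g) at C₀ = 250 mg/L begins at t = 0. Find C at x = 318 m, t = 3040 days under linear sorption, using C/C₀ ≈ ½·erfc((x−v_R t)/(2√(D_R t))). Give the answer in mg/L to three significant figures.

Retardation factor R = 1 + ρ_b·K_d/n = 1 + 1.78 × 0.16/0.44 = 1.647.
Sorption retards both mechanisms: v_R = v/R = 0.1093 m/day, D_R = D/R = 0.04517 m²/day.
v_R·t = 0.1093 × 3040 = 332.272 m; 2√(D_R t) = 23.44 m; argument = (318 − 332.272)/23.44 = -0.6089.
C = C₀ × ½·erfc(-0.6089) = 250 × 0.8054 = 201 mg/L.

201 mg/L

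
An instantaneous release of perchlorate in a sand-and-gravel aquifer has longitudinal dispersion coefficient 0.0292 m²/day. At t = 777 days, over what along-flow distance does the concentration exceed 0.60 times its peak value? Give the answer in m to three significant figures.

13.6 m

The plume is Gaussian with σ = √(2Dt) = √(2 × 0.0292 × 777) = 6.736 m.
C/C_peak = exp(−Δx²/(2σ²)) = 0.60 ⇒ Δx = σ·√(−2 ln 0.60) = 6.736 × 1.011 = 6.810 m.
Width = 2Δx = 13.6 m.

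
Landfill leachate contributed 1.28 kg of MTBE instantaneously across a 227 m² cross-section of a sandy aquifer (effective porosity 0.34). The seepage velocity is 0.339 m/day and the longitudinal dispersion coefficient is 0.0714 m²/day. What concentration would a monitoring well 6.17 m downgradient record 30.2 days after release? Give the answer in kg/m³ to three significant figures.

For an instantaneous plane source, C(x,t) = M/(n_e·A·√(4πDt)) · exp(−(x−vt)²/(4Dt)), with n_e·A the pore (flow) area.
Plume center vt = 0.339 × 30.2 = 10.2378 m, so the well at 6.17 m is 4.0678 m upgradient of the peak.
√(4πDt) = 5.205 m, giving peak height M/(n_e·A·√(4πDt)) = 1.28/(0.34 × 227 × 5.205) = 0.003186 kg/m³.
(x−vt)²/(4Dt) = (-4.0678)²/(4 × 0.0714 × 30.2) = 1.918; exp(−1.918) = 0.1469.
C = 0.003186 × 0.1469 = 0.000468 kg/m³.

0.000468 kg/m³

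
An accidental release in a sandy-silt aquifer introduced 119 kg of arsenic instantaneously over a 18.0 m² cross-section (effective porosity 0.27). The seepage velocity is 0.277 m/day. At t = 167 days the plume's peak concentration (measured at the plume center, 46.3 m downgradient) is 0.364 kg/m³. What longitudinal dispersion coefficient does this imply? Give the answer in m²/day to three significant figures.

At the plume center C_max = M/(n_e·A·√(4πDt)), so D = M²/(4πt·(n_e·A·C_max)²).
n_e·A·C_max = 0.27 × 18.0 × 0.364 = 1.769 kg/m.
D = 119²/(4π × 167 × 1.769²) = 2.16 m²/day.

2.16 m²/day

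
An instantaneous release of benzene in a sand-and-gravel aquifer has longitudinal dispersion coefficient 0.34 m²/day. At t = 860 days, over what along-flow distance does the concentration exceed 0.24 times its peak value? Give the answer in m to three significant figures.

81.7 m

The plume is Gaussian with σ = √(2Dt) = √(2 × 0.34 × 860) = 24.18 m.
C/C_peak = exp(−Δx²/(2σ²)) = 0.24 ⇒ Δx = σ·√(−2 ln 0.24) = 24.18 × 1.689 = 40.84 m.
Width = 2Δx = 81.7 m.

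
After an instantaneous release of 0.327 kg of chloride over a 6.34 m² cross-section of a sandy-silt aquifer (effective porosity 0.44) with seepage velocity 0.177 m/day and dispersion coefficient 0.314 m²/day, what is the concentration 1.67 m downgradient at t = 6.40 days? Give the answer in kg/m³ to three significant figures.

0.0225 kg/m³

For an instantaneous plane source, C(x,t) = M/(n_e·A·√(4πDt)) · exp(−(x−vt)²/(4Dt)), with n_e·A the pore (flow) area.
Plume center vt = 0.177 × 6.40 = 1.1328 m, so the well at 1.67 m is 0.5372 m downgradient of the peak.
√(4πDt) = 5.025 m, giving peak height M/(n_e·A·√(4πDt)) = 0.327/(0.44 × 6.34 × 5.025) = 0.02333 kg/m³.
(x−vt)²/(4Dt) = (0.5372)²/(4 × 0.314 × 6.40) = 0.03590; exp(−0.03590) = 0.9647.
C = 0.02333 × 0.9647 = 0.0225 kg/m³.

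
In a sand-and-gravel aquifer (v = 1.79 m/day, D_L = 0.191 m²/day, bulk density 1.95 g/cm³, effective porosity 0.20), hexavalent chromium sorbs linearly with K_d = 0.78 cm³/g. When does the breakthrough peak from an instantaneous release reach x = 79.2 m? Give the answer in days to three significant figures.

380 days

Retardation factor R = 1 + ρ_b·K_d/n = 1 + 1.95 × 0.78/0.20 = 8.605.
Sorption retards both mechanisms: v_R = v/R = 0.2080 m/day, D_R = D/R = 0.02220 m²/day.
Peak time from v_R²t² + 2D_R t − x² = 0: t = (√(D_R² + v_R²x²) − D_R)/v_R².
√(D_R² + v_R²x²) = √(0.02220² + 0.2080² × 79.2²) = 16.47; v_R² = 0.04326.
t = (16.47 − 0.02220)/0.04326 = 380 days.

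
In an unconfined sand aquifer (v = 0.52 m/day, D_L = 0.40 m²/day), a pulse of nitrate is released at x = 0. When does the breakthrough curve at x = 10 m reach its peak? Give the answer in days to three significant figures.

For the 1D instantaneous-source solution, setting ∂C/∂t = 0 at fixed x gives v²t² + 2Dt − x² = 0, so t = (√(D² + v²x²) − D)/v².
√(D² + v²x²) = √(0.40² + 0.52² × 10²) = 5.215; v² = 0.2704.
t = (5.215 − 0.40)/0.2704 = 17.8 days (vs. the pure-advection estimate x/v = 19.2 d).

17.8 days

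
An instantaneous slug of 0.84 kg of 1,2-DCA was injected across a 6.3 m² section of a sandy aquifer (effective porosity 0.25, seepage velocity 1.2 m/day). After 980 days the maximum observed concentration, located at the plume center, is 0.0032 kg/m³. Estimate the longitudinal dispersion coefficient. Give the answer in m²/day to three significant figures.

At the plume center C_max = M/(n_e·A·√(4πDt)), so D = M²/(4πt·(n_e·A·C_max)²).
n_e·A·C_max = 0.25 × 6.3 × 0.0032 = 0.005040 kg/m.
D = 0.84²/(4π × 980 × 0.005040²) = 2.26 m²/day.

2.26 m²/day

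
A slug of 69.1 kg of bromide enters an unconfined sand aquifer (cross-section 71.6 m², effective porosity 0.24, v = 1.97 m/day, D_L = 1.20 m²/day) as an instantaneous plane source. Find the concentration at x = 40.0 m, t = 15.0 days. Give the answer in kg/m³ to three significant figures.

For an instantaneous plane source, C(x,t) = M/(n_e·A·√(4πDt)) · exp(−(x−vt)²/(4Dt)), with n_e·A the pore (flow) area.
Plume center vt = 1.97 × 15.0 = 29.55 m, so the well at 40.0 m is 10.45 m downgradient of the peak.
√(4πDt) = 15.04 m, giving peak height M/(n_e·A·√(4πDt)) = 69.1/(0.24 × 71.6 × 15.04) = 0.2674 kg/m³.
(x−vt)²/(4Dt) = (10.45)²/(4 × 1.20 × 15.0) = 1.517; exp(−1.517) = 0.2194.
C = 0.2674 × 0.2194 = 0.0587 kg/m³.

0.0587 kg/m³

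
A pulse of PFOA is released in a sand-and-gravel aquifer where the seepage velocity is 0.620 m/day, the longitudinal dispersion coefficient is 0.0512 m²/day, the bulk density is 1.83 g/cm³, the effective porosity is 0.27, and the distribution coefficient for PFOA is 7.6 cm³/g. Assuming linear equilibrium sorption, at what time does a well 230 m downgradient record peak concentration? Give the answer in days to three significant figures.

Retardation factor R = 1 + ρ_b·K_d/n = 1 + 1.83 × 7.6/0.27 = 52.51.
Sorption retards both mechanisms: v_R = v/R = 0.01181 m/day, D_R = D/R = 0.0009751 m²/day.
Peak time from v_R²t² + 2D_R t − x² = 0: t = (√(D_R² + v_R²x²) − D_R)/v_R².
√(D_R² + v_R²x²) = √(0.0009751² + 0.01181² × 230²) = 2.716; v_R² = 0.0001395.
t = (2.716 − 0.0009751)/0.0001395 = 19500 days.

19500 days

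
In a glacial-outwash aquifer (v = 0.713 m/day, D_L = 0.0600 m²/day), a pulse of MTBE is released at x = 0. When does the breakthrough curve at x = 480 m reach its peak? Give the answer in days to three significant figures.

For the 1D instantaneous-source solution, setting ∂C/∂t = 0 at fixed x gives v²t² + 2Dt − x² = 0, so t = (√(D² + v²x²) − D)/v².
√(D² + v²x²) = √(0.0600² + 0.713² × 480²) = 342.2; v² = 0.508369.
t = (342.2 − 0.0600)/0.508369 = 673 days (vs. the pure-advection estimate x/v = 673 d).

673 days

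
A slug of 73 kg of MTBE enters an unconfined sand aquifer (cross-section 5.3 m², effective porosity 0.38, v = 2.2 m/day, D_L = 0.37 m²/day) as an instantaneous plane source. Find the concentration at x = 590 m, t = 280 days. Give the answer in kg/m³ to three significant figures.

For an instantaneous plane source, C(x,t) = M/(n_e·A·√(4πDt)) · exp(−(x−vt)²/(4Dt)), with n_e·A the pore (flow) area.
Plume center vt = 2.2 × 280 = 616 m, so the well at 590 m is 26 m upgradient of the peak.
√(4πDt) = 36.08 m, giving peak height M/(n_e·A·√(4πDt)) = 73/(0.38 × 5.3 × 36.08) = 1.005 kg/m³.
(x−vt)²/(4Dt) = (-26)²/(4 × 0.37 × 280) = 1.631; exp(−1.631) = 0.1957.
C = 1.005 × 0.1957 = 0.197 kg/m³.

0.197 kg/m³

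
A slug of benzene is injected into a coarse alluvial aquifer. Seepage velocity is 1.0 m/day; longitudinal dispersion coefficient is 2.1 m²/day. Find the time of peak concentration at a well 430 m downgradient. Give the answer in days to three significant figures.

428 days

For the 1D instantaneous-source solution, setting ∂C/∂t = 0 at fixed x gives v²t² + 2Dt − x² = 0, so t = (√(D² + v²x²) − D)/v².
√(D² + v²x²) = √(2.1² + 1.0² × 430²) = 430.0; v² = 1.
t = (430.0 − 2.1)/1 = 428 days (vs. the pure-advection estimate x/v = 430 d).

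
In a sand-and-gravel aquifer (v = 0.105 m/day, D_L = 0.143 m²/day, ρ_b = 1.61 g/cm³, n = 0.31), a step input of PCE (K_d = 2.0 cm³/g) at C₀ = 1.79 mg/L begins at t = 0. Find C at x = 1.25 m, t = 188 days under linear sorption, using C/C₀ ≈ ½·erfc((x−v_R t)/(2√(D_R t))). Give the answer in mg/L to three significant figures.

1.05 mg/L

Retardation factor R = 1 + ρ_b·K_d/n = 1 + 1.61 × 2.0/0.31 = 11.39.
Sorption retards both mechanisms: v_R = v/R = 0.009219 m/day, D_R = D/R = 0.01255 m²/day.
v_R·t = 0.009219 × 188 = 1.733172 m; 2√(D_R t) = 3.072 m; argument = (1.25 − 1.733172)/3.072 = -0.1573.
C = C₀ × ½·erfc(-0.1573) = 1.79 × 0.5880 = 1.05 mg/L.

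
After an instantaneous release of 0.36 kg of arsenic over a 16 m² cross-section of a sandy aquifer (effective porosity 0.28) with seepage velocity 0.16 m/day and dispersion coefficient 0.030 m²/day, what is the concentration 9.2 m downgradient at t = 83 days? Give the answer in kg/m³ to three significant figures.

0.00270 kg/m³

For an instantaneous plane source, C(x,t) = M/(n_e·A·√(4πDt)) · exp(−(x−vt)²/(4Dt)), with n_e·A the pore (flow) area.
Plume center vt = 0.16 × 83 = 13.28 m, so the well at 9.2 m is 4.08 m upgradient of the peak.
√(4πDt) = 5.594 m, giving peak height M/(n_e·A·√(4πDt)) = 0.36/(0.28 × 16 × 5.594) = 0.01436 kg/m³.
(x−vt)²/(4Dt) = (-4.08)²/(4 × 0.030 × 83) = 1.671; exp(−1.671) = 0.1881.
C = 0.01436 × 0.1881 = 0.00270 kg/m³.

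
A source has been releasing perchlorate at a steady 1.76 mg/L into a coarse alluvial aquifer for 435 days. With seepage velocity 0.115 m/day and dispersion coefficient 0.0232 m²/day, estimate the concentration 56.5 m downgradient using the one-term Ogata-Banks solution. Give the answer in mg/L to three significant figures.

0.132 mg/L

For a continuous step input, C/C₀ ≈ ½·erfc((x−vt)/(2√(Dt))).
vt = 0.115 × 435 = 50.025 m and 2√(Dt) = 2√(0.0232 × 435) = 6.354 m.
Argument (x−vt)/(2√(Dt)) = (56.5 − 50.025)/6.354 = 1.019; ½·erfc(1.019) = 0.07478.
C = 1.76 × 0.07478 = 0.132 mg/L.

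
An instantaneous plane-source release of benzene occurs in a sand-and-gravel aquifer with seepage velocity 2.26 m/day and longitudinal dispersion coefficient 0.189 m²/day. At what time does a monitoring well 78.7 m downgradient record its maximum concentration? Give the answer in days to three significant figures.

For the 1D instantaneous-source solution, setting ∂C/∂t = 0 at fixed x gives v²t² + 2Dt − x² = 0, so t = (√(D² + v²x²) − D)/v².
√(D² + v²x²) = √(0.189² + 2.26² × 78.7²) = 177.9; v² = 5.1076.
t = (177.9 − 0.189)/5.1076 = 34.8 days (vs. the pure-advection estimate x/v = 34.8 d).

34.8 days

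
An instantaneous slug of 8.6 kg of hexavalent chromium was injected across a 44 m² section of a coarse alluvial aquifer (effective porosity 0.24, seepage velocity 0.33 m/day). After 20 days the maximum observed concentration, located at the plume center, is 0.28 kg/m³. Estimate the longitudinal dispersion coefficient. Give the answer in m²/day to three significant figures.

At the plume center C_max = M/(n_e·A·√(4πDt)), so D = M²/(4πt·(n_e·A·C_max)²).
n_e·A·C_max = 0.24 × 44 × 0.28 = 2.957 kg/m.
D = 8.6²/(4π × 20 × 2.957²) = 0.0337 m²/day.

0.0337 m²/day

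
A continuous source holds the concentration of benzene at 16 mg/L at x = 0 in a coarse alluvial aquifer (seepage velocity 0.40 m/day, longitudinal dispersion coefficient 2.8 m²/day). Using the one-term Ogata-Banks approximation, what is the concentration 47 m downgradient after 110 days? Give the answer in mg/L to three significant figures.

For a continuous step input, C/C₀ ≈ ½·erfc((x−vt)/(2√(Dt))).
vt = 0.40 × 110 = 44 m and 2√(Dt) = 2√(2.8 × 110) = 35.10 m.
Argument (x−vt)/(2√(Dt)) = (47 − 44)/35.10 = 0.08547; ½·erfc(0.08547) = 0.4519.
C = 16 × 0.4519 = 7.23 mg/L.

7.23 mg/L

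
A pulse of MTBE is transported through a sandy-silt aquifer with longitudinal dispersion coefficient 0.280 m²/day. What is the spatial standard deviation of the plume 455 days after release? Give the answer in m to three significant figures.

Dispersive spreading gives a Gaussian with σ² = 2Dt; advection only shifts the center.
σ = √(2 × 0.280 × 455) = 16.0 m.

16.0 m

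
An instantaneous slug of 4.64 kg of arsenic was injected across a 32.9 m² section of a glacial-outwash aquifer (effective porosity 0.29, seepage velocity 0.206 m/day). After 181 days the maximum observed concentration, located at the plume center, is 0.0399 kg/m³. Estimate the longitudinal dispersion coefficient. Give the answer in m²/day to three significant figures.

0.0653 m²/day

At the plume center C_max = M/(n_e·A·√(4πDt)), so D = M²/(4πt·(n_e·A·C_max)²).
n_e·A·C_max = 0.29 × 32.9 × 0.0399 = 0.3807 kg/m.
D = 4.64²/(4π × 181 × 0.3807²) = 0.0653 m²/day.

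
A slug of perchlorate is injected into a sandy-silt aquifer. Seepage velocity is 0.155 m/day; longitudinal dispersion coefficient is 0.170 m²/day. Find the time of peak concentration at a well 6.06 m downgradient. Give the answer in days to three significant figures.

For the 1D instantaneous-source solution, setting ∂C/∂t = 0 at fixed x gives v²t² + 2Dt − x² = 0, so t = (√(D² + v²x²) − D)/v².
√(D² + v²x²) = √(0.170² + 0.155² × 6.06²) = 0.9546; v² = 0.024025.
t = (0.9546 − 0.170)/0.024025 = 32.7 days (vs. the pure-advection estimate x/v = 39.1 d).

32.7 days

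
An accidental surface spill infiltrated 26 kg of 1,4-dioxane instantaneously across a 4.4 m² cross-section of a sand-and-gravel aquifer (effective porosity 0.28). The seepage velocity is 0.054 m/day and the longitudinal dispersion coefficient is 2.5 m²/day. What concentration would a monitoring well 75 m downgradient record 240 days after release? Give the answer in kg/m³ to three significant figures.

0.0489 kg/m³

For an instantaneous plane source, C(x,t) = M/(n_e·A·√(4πDt)) · exp(−(x−vt)²/(4Dt)), with n_e·A the pore (flow) area.
Plume center vt = 0.054 × 240 = 12.96 m, so the well at 75 m is 62.04 m downgradient of the peak.
√(4πDt) = 86.83 m, giving peak height M/(n_e·A·√(4πDt)) = 26/(0.28 × 4.4 × 86.83) = 0.2430 kg/m³.
(x−vt)²/(4Dt) = (62.04)²/(4 × 2.5 × 240) = 1.604; exp(−1.604) = 0.2011.
C = 0.2430 × 0.2011 = 0.0489 kg/m³.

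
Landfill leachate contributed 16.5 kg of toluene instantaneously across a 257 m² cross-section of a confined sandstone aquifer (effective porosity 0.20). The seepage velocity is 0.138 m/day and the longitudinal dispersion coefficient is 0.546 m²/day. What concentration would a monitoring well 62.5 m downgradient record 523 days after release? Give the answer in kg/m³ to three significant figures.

0.00494 kg/m³

For an instantaneous plane source, C(x,t) = M/(n_e·A·√(4πDt)) · exp(−(x−vt)²/(4Dt)), with n_e·A the pore (flow) area.
Plume center vt = 0.138 × 523 = 72.174 m, so the well at 62.5 m is 9.674 m upgradient of the peak.
√(4πDt) = 59.90 m, giving peak height M/(n_e·A·√(4πDt)) = 16.5/(0.20 × 257 × 59.90) = 0.005359 kg/m³.
(x−vt)²/(4Dt) = (-9.674)²/(4 × 0.546 × 523) = 0.08193; exp(−0.08193) = 0.9213.
C = 0.005359 × 0.9213 = 0.00494 kg/m³.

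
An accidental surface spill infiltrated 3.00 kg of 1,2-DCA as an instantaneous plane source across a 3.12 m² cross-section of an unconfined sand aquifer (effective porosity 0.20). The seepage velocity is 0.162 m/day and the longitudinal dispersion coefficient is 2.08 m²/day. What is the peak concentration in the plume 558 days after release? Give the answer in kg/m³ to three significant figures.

0.0398 kg/m³

The peak of an instantaneous 1D plume sits at x = vt; there the Gaussian factor is 1 and C_max = M/(n_e·A·√(4πDt)), where n_e·A is the pore area the mass is dissolved in.
√(4πDt) = √(4π × 2.08 × 558) = 120.8 m, so C_max = 3.00/(0.20 × 3.12 × 120.8) = 0.0398 kg/m³.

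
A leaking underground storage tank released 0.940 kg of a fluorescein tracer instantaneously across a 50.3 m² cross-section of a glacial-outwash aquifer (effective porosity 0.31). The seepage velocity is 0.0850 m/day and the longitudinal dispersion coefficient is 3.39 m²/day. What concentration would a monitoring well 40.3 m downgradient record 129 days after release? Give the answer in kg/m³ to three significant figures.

0.000497 kg/m³

For an instantaneous plane source, C(x,t) = M/(n_e·A·√(4πDt)) · exp(−(x−vt)²/(4Dt)), with n_e·A the pore (flow) area.
Plume center vt = 0.0850 × 129 = 10.965 m, so the well at 40.3 m is 29.335 m downgradient of the peak.
√(4πDt) = 74.13 m, giving peak height M/(n_e·A·√(4πDt)) = 0.940/(0.31 × 50.3 × 74.13) = 0.0008132 kg/m³.
(x−vt)²/(4Dt) = (29.335)²/(4 × 3.39 × 129) = 0.4920; exp(−0.4920) = 0.6114.
C = 0.0008132 × 0.6114 = 0.000497 kg/m³.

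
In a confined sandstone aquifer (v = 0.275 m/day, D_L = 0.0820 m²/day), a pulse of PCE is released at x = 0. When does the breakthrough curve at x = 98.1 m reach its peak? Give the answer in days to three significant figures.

356 days

For the 1D instantaneous-source solution, setting ∂C/∂t = 0 at fixed x gives v²t² + 2Dt − x² = 0, so t = (√(D² + v²x²) − D)/v².
√(D² + v²x²) = √(0.0820² + 0.275² × 98.1²) = 26.98; v² = 0.075625.
t = (26.98 − 0.0820)/0.075625 = 356 days (vs. the pure-advection estimate x/v = 357 d).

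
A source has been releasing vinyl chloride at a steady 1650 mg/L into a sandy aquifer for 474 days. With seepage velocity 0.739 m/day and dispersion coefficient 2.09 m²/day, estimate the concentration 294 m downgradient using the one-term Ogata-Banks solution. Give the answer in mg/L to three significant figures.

1480 mg/L

For a continuous step input, C/C₀ ≈ ½·erfc((x−vt)/(2√(Dt))).
vt = 0.739 × 474 = 350.286 m and 2√(Dt) = 2√(2.09 × 474) = 62.95 m.
Argument (x−vt)/(2√(Dt)) = (294 − 350.286)/62.95 = -0.8941; ½·erfc(-0.8941) = 0.8970.
C = 1650 × 0.8970 = 1480 mg/L.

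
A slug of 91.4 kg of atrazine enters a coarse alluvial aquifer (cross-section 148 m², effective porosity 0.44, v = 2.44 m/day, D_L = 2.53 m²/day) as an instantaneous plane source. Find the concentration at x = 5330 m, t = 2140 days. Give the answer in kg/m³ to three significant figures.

0.00313 kg/m³

For an instantaneous plane source, C(x,t) = M/(n_e·A·√(4πDt)) · exp(−(x−vt)²/(4Dt)), with n_e·A the pore (flow) area.
Plume center vt = 2.44 × 2140 = 5221.6 m, so the well at 5330 m is 108.4 m downgradient of the peak.
√(4πDt) = 260.8 m, giving peak height M/(n_e·A·√(4πDt)) = 91.4/(0.44 × 148 × 260.8) = 0.005382 kg/m³.
(x−vt)²/(4Dt) = (108.4)²/(4 × 2.53 × 2140) = 0.5426; exp(−0.5426) = 0.5812.
C = 0.005382 × 0.5812 = 0.00313 kg/m³.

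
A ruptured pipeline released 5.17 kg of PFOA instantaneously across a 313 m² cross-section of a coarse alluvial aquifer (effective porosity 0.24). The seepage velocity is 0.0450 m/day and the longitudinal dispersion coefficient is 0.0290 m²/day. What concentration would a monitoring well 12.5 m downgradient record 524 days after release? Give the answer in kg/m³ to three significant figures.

0.000661 kg/m³

For an instantaneous plane source, C(x,t) = M/(n_e·A·√(4πDt)) · exp(−(x−vt)²/(4Dt)), with n_e·A the pore (flow) area.
Plume center vt = 0.0450 × 524 = 23.58 m, so the well at 12.5 m is 11.08 m upgradient of the peak.
√(4πDt) = 13.82 m, giving peak height M/(n_e·A·√(4πDt)) = 5.17/(0.24 × 313 × 13.82) = 0.004980 kg/m³.
(x−vt)²/(4Dt) = (-11.08)²/(4 × 0.0290 × 524) = 2.020; exp(−2.020) = 0.1327.
C = 0.004980 × 0.1327 = 0.000661 kg/m³.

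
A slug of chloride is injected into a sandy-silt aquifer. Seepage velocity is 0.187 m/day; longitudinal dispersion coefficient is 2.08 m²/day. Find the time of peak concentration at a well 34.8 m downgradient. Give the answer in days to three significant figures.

For the 1D instantaneous-source solution, setting ∂C/∂t = 0 at fixed x gives v²t² + 2Dt − x² = 0, so t = (√(D² + v²x²) − D)/v².
√(D² + v²x²) = √(2.08² + 0.187² × 34.8²) = 6.832; v² = 0.034969.
t = (6.832 − 2.08)/0.034969 = 136 days (vs. the pure-advection estimate x/v = 186 d).

136 days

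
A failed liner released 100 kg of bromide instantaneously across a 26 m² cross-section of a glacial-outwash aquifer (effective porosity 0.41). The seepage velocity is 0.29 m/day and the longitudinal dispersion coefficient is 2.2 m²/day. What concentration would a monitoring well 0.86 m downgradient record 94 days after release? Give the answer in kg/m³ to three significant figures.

For an instantaneous plane source, C(x,t) = M/(n_e·A·√(4πDt)) · exp(−(x−vt)²/(4Dt)), with n_e·A the pore (flow) area.
Plume center vt = 0.29 × 94 = 27.26 m, so the well at 0.86 m is 26.4 m upgradient of the peak.
√(4πDt) = 50.98 m, giving peak height M/(n_e·A·√(4πDt)) = 100/(0.41 × 26 × 50.98) = 0.1840 kg/m³.
(x−vt)²/(4Dt) = (-26.4)²/(4 × 2.2 × 94) = 0.8426; exp(−0.8426) = 0.4306.
C = 0.1840 × 0.4306 = 0.0792 kg/m³.

0.0792 kg/m³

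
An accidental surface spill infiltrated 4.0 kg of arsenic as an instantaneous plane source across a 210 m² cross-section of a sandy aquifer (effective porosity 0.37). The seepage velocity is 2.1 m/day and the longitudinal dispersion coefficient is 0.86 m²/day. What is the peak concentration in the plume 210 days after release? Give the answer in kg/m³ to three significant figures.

0.00108 kg/m³

The peak of an instantaneous 1D plume sits at x = vt; there the Gaussian factor is 1 and C_max = M/(n_e·A·√(4πDt)), where n_e·A is the pore area the mass is dissolved in.
√(4πDt) = √(4π × 0.86 × 210) = 47.64 m, so C_max = 4.0/(0.37 × 210 × 47.64) = 0.00108 kg/m³.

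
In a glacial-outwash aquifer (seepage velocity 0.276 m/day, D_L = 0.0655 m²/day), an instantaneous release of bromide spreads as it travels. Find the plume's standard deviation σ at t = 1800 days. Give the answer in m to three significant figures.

Dispersive spreading gives a Gaussian with σ² = 2Dt; advection only shifts the center.
σ = √(2 × 0.0655 × 1800) = 15.4 m.

15.4 m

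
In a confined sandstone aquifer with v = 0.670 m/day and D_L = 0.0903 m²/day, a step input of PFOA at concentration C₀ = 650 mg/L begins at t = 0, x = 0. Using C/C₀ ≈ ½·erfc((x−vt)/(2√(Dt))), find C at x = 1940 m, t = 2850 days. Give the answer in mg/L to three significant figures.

58.1 mg/L

For a continuous step input, C/C₀ ≈ ½·erfc((x−vt)/(2√(Dt))).
vt = 0.670 × 2850 = 1909.5 m and 2√(Dt) = 2√(0.0903 × 2850) = 32.08 m.
Argument (x−vt)/(2√(Dt)) = (1940 − 1909.5)/32.08 = 0.9507; ½·erfc(0.9507) = 0.08939.
C = 650 × 0.08939 = 58.1 mg/L.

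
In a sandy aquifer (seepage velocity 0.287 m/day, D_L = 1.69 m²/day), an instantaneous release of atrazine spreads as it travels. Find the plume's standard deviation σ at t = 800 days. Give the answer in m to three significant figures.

52.0 m

Dispersive spreading gives a Gaussian with σ² = 2Dt; advection only shifts the center.
σ = √(2 × 1.69 × 800) = 52.0 m.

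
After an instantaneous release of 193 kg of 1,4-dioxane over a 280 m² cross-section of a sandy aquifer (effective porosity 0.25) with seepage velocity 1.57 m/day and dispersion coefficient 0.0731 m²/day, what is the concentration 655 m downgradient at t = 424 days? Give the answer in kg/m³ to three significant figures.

0.0557 kg/m³

For an instantaneous plane source, C(x,t) = M/(n_e·A·√(4πDt)) · exp(−(x−vt)²/(4Dt)), with n_e·A the pore (flow) area.
Plume center vt = 1.57 × 424 = 665.68 m, so the well at 655 m is 10.68 m upgradient of the peak.
√(4πDt) = 19.74 m, giving peak height M/(n_e·A·√(4πDt)) = 193/(0.25 × 280 × 19.74) = 0.1397 kg/m³.
(x−vt)²/(4Dt) = (-10.68)²/(4 × 0.0731 × 424) = 0.9200; exp(−0.9200) = 0.3985.
C = 0.1397 × 0.3985 = 0.0557 kg/m³.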